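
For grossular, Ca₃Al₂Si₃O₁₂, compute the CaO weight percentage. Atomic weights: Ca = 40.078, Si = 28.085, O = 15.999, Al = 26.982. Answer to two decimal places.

M(Ca₃Al₂Si₃O₁₂) = 450.441 g/mol; M(CaO) = 56.077 g/mol.
Moles CaO per formula unit = 3 Ca ÷ 1 = 3.0000.
CaO fraction = (3.0000 × 56.077) / 450.441 = 168.231/450.441 = 0.3735.

37.35 wt%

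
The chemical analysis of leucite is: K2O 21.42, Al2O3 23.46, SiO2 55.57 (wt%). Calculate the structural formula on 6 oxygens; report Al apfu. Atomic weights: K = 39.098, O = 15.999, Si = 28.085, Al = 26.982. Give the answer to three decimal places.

21.42 wt% K2O ÷ 94.195 g/mol = 0.22740 mol, giving 0.45480 K and 0.22740 O.
23.46 wt% Al2O3 ÷ 101.961 g/mol = 0.23009 mol, giving 0.46018 Al and 0.69027 O.
55.57 wt% SiO2 ÷ 60.083 g/mol = 0.92489 mol, giving 0.92489 Si and 1.84978 O.
Oxygen sums to 2.76745; scaling by 6/2.76745 = 2.16806 puts the formula on 6 O.
Al: 0.46018 × 2.16806 = 0.998 atoms per formula unit.

0.998 Al apfu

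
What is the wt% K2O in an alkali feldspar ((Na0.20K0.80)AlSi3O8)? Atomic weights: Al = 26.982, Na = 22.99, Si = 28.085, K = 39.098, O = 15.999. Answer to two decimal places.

13.70 wt%

Molar mass of (Na0.20K0.80)AlSi3O8 = 0.20×22.99 + 0.80×39.098 + 1×26.982 + 3×28.085 + 8×15.999 = 275.105 g/mol.
Each formula unit contains 0.80 K, equivalent to 0.80/2 = 0.4000 mol K2O.
M(K2O) = 2×39.098 + 1×15.999 = 94.195 g/mol.
Mass of K2O per formula unit = 0.4000 × 94.195 = 37.678 g.
K2O wt% = 37.678 / 275.105 × 100 = 13.70%.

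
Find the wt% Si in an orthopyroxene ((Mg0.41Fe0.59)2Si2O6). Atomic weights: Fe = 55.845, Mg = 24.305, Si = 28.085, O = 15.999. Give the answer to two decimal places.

23.60 mass %

Molar mass of (Mg0.41Fe0.59)2Si2O6: 0.82×24.305 + 1.18×55.845 + 2×28.085 + 6×15.999 = 237.991 g/mol.
Mass of Si per formula unit: 2 × 28.085 = 56.170 g.
Weight fraction Si = 56.170 / 237.991 = 0.2360.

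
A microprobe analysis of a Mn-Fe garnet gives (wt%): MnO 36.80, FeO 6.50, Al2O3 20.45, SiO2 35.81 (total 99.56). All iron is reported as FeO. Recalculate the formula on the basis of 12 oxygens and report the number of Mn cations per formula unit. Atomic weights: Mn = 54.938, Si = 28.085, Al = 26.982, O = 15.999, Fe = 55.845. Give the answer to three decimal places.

36.80 wt% MnO ÷ 70.937 g/mol = 0.51877 mol, giving 0.51877 Mn and 0.51877 O.
6.50 wt% FeO ÷ 71.844 g/mol = 0.09047 mol, giving 0.09047 Fe and 0.09047 O.
20.45 wt% Al2O3 ÷ 101.961 g/mol = 0.20057 mol, giving 0.40114 Al and 0.60171 O.
35.81 wt% SiO2 ÷ 60.083 g/mol = 0.59601 mol, giving 0.59601 Si and 1.19202 O.
Oxygen sums to 2.40297; scaling by 12/2.40297 = 4.99382 puts the formula on 12 O.
Mn: 0.51877 × 4.99382 = 2.591 atoms per formula unit.

2.591 Mn apfu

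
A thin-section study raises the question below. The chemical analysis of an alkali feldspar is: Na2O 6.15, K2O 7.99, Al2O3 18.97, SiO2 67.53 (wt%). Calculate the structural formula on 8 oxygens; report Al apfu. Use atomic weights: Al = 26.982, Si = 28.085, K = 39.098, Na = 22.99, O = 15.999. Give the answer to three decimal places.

0.996 Al apfu

Na2O: 6.15/61.979 = 0.09923 mol → 0.19846 mol Na, 0.09923 mol O.
K2O: 7.99/94.195 = 0.08482 mol → 0.16964 mol K, 0.08482 mol O.
Al2O3: 18.97/101.961 = 0.18605 mol → 0.37210 mol Al, 0.55815 mol O.
SiO2: 67.53/60.083 = 1.12395 mol → 1.12395 mol Si, 2.24790 mol O.
Total oxygen = 2.99010 mol. Normalization factor = 8/2.99010 = 2.67550.
Al per 8 O = 0.37210 × 2.67550 = 0.996.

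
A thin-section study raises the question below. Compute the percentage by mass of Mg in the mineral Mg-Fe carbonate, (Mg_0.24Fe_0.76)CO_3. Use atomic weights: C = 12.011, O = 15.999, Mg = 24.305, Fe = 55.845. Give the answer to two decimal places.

5.39 weight percent

Formula mass = 0.24·24.305 + 0.76·55.845 + 1·12.011 + 3·15.999 = 108.283 g/mol, of which 5.833 g is Mg.
So Mg makes up 5.833/108.283 = 0.0539 of the mass, i.e. 5.39%.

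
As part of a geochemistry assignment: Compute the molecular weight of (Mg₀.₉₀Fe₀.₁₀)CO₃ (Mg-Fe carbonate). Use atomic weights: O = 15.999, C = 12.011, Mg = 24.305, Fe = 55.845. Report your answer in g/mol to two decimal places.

M = 0.90·24.305 + 0.10·55.845 + 1·12.011 + 3·15.999

87.47 g/mol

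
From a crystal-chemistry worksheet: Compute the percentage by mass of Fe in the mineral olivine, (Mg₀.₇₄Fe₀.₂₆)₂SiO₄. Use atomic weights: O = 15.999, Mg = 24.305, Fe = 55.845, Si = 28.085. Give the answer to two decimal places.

18.49 wt%

Formula mass = 1.48*24.305 + 0.52*55.845 + 1*28.085 + 4*15.999 = 157.092 g/mol, of which 29.039 g is Fe.
So Fe makes up 29.039/157.092 = 0.1849 of the mass, i.e. 18.49%.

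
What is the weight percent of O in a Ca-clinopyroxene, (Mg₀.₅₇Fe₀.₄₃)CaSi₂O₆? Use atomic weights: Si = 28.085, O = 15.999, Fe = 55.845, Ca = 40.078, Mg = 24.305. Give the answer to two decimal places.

Molar mass of (Mg₀.₅₇Fe₀.₄₃)CaSi₂O₆: 0.57·24.305 + 0.43·55.845 + 1·40.078 + 2·28.085 + 6·15.999 = 230.109 g/mol.
Mass of O per formula unit: 6 × 15.999 = 95.994 g.
Weight fraction O = 95.994 / 230.109 = 0.4172.

41.72 wt%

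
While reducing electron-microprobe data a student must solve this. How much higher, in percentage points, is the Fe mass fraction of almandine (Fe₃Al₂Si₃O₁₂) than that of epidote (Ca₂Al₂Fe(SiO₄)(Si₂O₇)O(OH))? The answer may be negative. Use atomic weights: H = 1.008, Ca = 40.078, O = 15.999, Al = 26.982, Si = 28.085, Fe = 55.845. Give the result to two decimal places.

22.10 percentage points

Fe in Fe₃Al₂Si₃O₁₂: molar mass 497.742 g/mol; 3×55.845 = 167.535 g → 33.66 wt%.
Fe in Ca₂Al₂Fe(SiO₄)(Si₂O₇)O(OH): molar mass 483.215 g/mol; 1×55.845 = 55.845 g → 11.56 wt%.
Difference = 33.66 − 11.56 = 22.10 percentage points.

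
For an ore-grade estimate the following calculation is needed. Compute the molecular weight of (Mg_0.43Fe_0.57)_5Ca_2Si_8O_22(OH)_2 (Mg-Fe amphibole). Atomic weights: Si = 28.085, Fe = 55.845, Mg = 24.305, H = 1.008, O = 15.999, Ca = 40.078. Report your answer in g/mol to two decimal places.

902.24 g/mol

The formula mass is the sum 2.15×24.305 + 2.85×55.845 + 2×40.078 + 8×28.085 + 24×15.999 + 2×1.008.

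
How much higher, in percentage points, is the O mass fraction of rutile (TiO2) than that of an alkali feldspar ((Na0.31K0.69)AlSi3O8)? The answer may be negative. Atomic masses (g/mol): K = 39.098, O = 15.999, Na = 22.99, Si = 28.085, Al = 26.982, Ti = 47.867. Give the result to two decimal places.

-6.76 percentage points

First mineral: 31.998 g O in 79.865 g formula = 40.07 wt% O.
Second mineral: 127.992 g O in 273.334 g formula = 46.83 wt% O.
40.07% − 46.83% gives a difference of -6.76 percentage points.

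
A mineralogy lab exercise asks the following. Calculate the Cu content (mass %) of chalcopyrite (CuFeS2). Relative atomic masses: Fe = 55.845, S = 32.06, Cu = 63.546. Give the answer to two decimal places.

Molar mass of CuFeS2: 1*63.546 + 1*55.845 + 2*32.06 = 183.511 g/mol.
Mass of Cu per formula unit: 1 × 63.546 = 63.546 g.
Weight fraction Cu = 63.546 / 183.511 = 0.3463.

34.63 mass %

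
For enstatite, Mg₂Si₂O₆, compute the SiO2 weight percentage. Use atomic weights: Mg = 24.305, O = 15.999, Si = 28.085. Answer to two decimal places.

Molar mass of Mg₂Si₂O₆ = 2×24.305 + 2×28.085 + 6×15.999 = 200.774 g/mol.
Each formula unit contains 2 Si, equivalent to 2/1 = 2.0000 mol SiO2.
M(SiO2) = 1×28.085 + 2×15.999 = 60.083 g/mol.
Mass of SiO2 per formula unit = 2.0000 × 60.083 = 120.166 g.
SiO2 wt% = 120.166 / 200.774 × 100 = 59.85%.

59.85 wt%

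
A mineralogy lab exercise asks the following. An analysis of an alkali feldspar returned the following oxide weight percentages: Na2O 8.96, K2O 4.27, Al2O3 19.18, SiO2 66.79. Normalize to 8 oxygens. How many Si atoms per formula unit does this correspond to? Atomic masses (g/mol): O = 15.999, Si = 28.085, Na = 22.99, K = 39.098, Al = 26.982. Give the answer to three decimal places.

2.987 Si apfu

8.96 wt% Na2O ÷ 61.979 g/mol = 0.14457 mol, giving 0.28914 Na and 0.14457 O.
4.27 wt% K2O ÷ 94.195 g/mol = 0.04533 mol, giving 0.09066 K and 0.04533 O.
19.18 wt% Al2O3 ÷ 101.961 g/mol = 0.18811 mol, giving 0.37622 Al and 0.56433 O.
66.79 wt% SiO2 ÷ 60.083 g/mol = 1.11163 mol, giving 1.11163 Si and 2.22326 O.
Oxygen sums to 2.97749; scaling by 8/2.97749 = 2.68683 puts the formula on 8 O.
Si: 1.11163 × 2.68683 = 2.987 atoms per formula unit.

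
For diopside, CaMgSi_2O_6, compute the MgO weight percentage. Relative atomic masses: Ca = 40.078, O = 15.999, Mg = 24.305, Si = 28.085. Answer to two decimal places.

18.61 wt%

Molar mass of CaMgSi_2O_6 = 1*40.078 + 1*24.305 + 2*28.085 + 6*15.999 = 216.547 g/mol.
Each formula unit contains 1 Mg, equivalent to 1/1 = 1.0000 mol MgO.
M(MgO) = 1×24.305 + 1×15.999 = 40.304 g/mol.
Mass of MgO per formula unit = 1.0000 × 40.304 = 40.304 g.
MgO wt% = 40.304 / 216.547 × 100 = 18.61%.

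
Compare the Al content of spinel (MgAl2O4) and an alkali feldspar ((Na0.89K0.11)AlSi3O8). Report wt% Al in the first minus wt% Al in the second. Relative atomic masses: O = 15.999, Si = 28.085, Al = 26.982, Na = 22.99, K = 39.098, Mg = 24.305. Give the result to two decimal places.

Al in MgAl2O4: molar mass 142.265 g/mol; 2×26.982 = 53.964 g → 37.93 wt%.
Al in (Na0.89K0.11)AlSi3O8: molar mass 263.991 g/mol; 1×26.982 = 26.982 g → 10.22 wt%.
Difference = 37.93 − 10.22 = 27.71 percentage points.

27.71 percentage points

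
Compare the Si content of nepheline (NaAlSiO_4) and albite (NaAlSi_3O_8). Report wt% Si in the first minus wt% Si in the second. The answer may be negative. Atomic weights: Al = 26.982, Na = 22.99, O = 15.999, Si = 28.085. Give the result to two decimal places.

-12.36 percentage points

M(NaAlSiO_4) = 142.053 g/mol, so wt% Si = 28.085/142.053 × 100 = 19.77%.
M(NaAlSi_3O_8) = 262.219 g/mol, so wt% Si = 84.255/262.219 × 100 = 32.13%.
19.77 − 32.13 = -12.36 pp.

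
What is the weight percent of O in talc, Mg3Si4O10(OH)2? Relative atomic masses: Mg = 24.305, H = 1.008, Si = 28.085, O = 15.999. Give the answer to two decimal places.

M(Mg3Si4O10(OH)2) = 379.259 g/mol.
O contributes 12 × 15.999 = 191.988 g per mole.
191.988/379.259 = 0.5062 → 50.62%.

50.62 weight percent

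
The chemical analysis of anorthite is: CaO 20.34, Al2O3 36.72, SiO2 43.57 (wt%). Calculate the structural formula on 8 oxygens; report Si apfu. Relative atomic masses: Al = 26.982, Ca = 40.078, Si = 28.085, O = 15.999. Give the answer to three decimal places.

2.005 Si apfu

CaO: 20.34/56.077 = 0.36272 mol → 0.36272 mol Ca, 0.36272 mol O.
Al2O3: 36.72/101.961 = 0.36014 mol → 0.72028 mol Al, 1.08042 mol O.
SiO2: 43.57/60.083 = 0.72516 mol → 0.72516 mol Si, 1.45032 mol O.
Total oxygen = 2.89346 mol. Normalization factor = 8/2.89346 = 2.76486.
Si per 8 O = 0.72516 × 2.76486 = 2.005.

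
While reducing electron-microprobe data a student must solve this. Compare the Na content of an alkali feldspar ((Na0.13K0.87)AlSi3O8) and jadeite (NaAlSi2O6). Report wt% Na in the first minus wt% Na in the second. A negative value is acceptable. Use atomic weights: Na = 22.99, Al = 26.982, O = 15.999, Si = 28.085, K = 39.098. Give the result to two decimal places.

M((Na0.13K0.87)AlSi3O8) = 276.233 g/mol, so wt% Na = 2.989/276.233 × 100 = 1.08%.
M(NaAlSi2O6) = 202.136 g/mol, so wt% Na = 22.990/202.136 × 100 = 11.37%.
1.08 − 11.37 = -10.29 pp.

-10.29 percentage points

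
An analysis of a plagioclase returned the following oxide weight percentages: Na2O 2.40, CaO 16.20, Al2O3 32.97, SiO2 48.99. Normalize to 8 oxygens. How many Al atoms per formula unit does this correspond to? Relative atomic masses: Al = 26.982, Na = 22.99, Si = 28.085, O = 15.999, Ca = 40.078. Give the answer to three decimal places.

1.767 Al apfu

2.40 wt% Na2O ÷ 61.979 g/mol = 0.03872 mol, giving 0.07744 Na and 0.03872 O.
16.20 wt% CaO ÷ 56.077 g/mol = 0.28889 mol, giving 0.28889 Ca and 0.28889 O.
32.97 wt% Al2O3 ÷ 101.961 g/mol = 0.32336 mol, giving 0.64672 Al and 0.97008 O.
48.99 wt% SiO2 ÷ 60.083 g/mol = 0.81537 mol, giving 0.81537 Si and 1.63074 O.
Oxygen sums to 2.92843; scaling by 8/2.92843 = 2.73184 puts the formula on 8 O.
Al: 0.64672 × 2.73184 = 1.767 atoms per formula unit.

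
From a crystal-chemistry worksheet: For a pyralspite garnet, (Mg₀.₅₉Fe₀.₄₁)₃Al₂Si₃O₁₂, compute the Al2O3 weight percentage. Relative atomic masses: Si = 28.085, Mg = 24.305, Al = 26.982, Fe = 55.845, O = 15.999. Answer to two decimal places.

23.07 wt%

M((Mg₀.₅₉Fe₀.₄₁)₃Al₂Si₃O₁₂) = 441.916 g/mol; M(Al2O3) = 101.961 g/mol.
Moles Al2O3 per formula unit = 2 Al ÷ 2 = 1.0000.
Al2O3 fraction = (1.0000 × 101.961) / 441.916 = 101.961/441.916 = 0.2307.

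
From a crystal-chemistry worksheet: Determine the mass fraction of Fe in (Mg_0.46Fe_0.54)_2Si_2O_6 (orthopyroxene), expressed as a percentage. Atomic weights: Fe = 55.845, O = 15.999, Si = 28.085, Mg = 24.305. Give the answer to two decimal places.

Molar mass of (Mg_0.46Fe_0.54)_2Si_2O_6: 0.92×24.305 + 1.08×55.845 + 2×28.085 + 6×15.999 = 234.837 g/mol.
Mass of Fe per formula unit: 1.08 × 55.845 = 60.313 g.
Weight fraction Fe = 60.313 / 234.837 = 0.2568.

25.68 weight percent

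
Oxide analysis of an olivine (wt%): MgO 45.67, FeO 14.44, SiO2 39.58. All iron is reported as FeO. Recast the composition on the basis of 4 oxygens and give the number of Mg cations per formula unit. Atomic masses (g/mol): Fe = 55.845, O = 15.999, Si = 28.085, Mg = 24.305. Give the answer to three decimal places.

1.709 Mg apfu

MgO (M=40.304): mol = 1.13314; Mg = 1.13314, O = 1.13314.
FeO (M=71.844): mol = 0.20099; Fe = 0.20099, O = 0.20099.
SiO2 (M=60.083): mol = 0.65876; Si = 0.65876, O = 1.31752.
ΣO = 2.65165; factor = 4/ΣO = 1.50849.
Mg apfu = 1.13314 × 1.50849 = 1.709.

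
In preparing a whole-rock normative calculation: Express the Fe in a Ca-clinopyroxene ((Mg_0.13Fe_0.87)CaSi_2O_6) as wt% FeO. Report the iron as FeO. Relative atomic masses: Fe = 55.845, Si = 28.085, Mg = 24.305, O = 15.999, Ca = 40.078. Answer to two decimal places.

25.62 wt%

Molar mass of (Mg_0.13Fe_0.87)CaSi_2O_6 = 0.13*24.305 + 0.87*55.845 + 1*40.078 + 2*28.085 + 6*15.999 = 243.987 g/mol.
Each formula unit contains 0.87 Fe, equivalent to 0.87/1 = 0.8700 mol FeO.
M(FeO) = 1×55.845 + 1×15.999 = 71.844 g/mol.
Mass of FeO per formula unit = 0.8700 × 71.844 = 62.504 g.
FeO wt% = 62.504 / 243.987 × 100 = 25.62%.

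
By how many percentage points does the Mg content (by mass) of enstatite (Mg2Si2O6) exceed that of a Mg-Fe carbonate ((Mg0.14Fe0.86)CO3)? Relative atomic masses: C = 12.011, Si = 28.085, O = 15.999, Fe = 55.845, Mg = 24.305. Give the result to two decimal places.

21.16 percentage points

M(Mg2Si2O6) = 200.774 g/mol, so wt% Mg = 48.610/200.774 × 100 = 24.21%.
M((Mg0.14Fe0.86)CO3) = 111.437 g/mol, so wt% Mg = 3.403/111.437 × 100 = 3.05%.
24.21 − 3.05 = 21.16 pp.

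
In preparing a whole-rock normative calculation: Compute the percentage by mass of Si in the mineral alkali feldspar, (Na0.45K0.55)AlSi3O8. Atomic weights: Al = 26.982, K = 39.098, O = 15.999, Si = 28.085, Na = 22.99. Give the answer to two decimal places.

31.08 mass %

Molar mass of (Na0.45K0.55)AlSi3O8: 0.45*22.99 + 0.55*39.098 + 1*26.982 + 3*28.085 + 8*15.999 = 271.078 g/mol.
Mass of Si per formula unit: 3 × 28.085 = 84.255 g.
Weight fraction Si = 84.255 / 271.078 = 0.3108.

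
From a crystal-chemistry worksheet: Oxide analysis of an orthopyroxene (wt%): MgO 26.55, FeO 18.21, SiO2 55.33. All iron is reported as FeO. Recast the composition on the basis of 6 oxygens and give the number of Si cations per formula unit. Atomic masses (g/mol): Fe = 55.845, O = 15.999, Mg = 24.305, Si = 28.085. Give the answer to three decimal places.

2.006 Si apfu

MgO (M=40.304): mol = 0.65874; Mg = 0.65874, O = 0.65874.
FeO (M=71.844): mol = 0.25347; Fe = 0.25347, O = 0.25347.
SiO2 (M=60.083): mol = 0.92089; Si = 0.92089, O = 1.84178.
ΣO = 2.75399; factor = 6/ΣO = 2.17866.
Si apfu = 0.92089 × 2.17866 = 2.006.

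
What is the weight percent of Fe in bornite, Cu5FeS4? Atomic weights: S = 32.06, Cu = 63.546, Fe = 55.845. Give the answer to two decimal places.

11.13 wt%

M(Cu5FeS4) = 501.815 g/mol.
Fe contributes 1 × 55.845 = 55.845 g per mole.
55.845/501.815 = 0.1113 → 11.13%.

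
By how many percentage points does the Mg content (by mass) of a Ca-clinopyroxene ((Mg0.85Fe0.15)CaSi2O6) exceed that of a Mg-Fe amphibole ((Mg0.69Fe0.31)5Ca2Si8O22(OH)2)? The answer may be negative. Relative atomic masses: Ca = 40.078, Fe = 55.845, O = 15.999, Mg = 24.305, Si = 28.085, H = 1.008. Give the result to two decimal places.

Mg in (Mg0.85Fe0.15)CaSi2O6: molar mass 221.278 g/mol; 0.85×24.305 = 20.659 g → 9.34 wt%.
Mg in (Mg0.69Fe0.31)5Ca2Si8O22(OH)2: molar mass 861.240 g/mol; 3.45×24.305 = 83.852 g → 9.74 wt%.
Difference = 9.34 − 9.74 = -0.40 percentage points.

-0.40 percentage points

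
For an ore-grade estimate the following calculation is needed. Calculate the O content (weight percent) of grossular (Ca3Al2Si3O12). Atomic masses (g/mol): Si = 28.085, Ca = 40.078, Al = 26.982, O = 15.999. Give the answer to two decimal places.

42.62 weight percent

M(Ca3Al2Si3O12) = 450.441 g/mol.
O contributes 12 × 15.999 = 191.988 g per mole.
191.988/450.441 = 0.4262 → 42.62%.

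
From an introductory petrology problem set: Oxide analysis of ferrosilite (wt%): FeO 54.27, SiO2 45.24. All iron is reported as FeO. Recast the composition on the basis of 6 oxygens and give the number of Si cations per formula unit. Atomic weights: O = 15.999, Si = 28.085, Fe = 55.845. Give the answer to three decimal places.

1.998 Si apfu

FeO: 54.27/71.844 = 0.75539 mol → 0.75539 mol Fe, 0.75539 mol O.
SiO2: 45.24/60.083 = 0.75296 mol → 0.75296 mol Si, 1.50592 mol O.
Total oxygen = 2.26131 mol. Normalization factor = 6/2.26131 = 2.65333.
Si per 6 O = 0.75296 × 2.65333 = 1.998.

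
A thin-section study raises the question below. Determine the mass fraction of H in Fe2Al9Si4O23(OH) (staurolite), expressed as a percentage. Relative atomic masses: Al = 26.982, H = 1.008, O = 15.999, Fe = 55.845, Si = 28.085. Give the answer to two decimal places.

0.12 mass %

M(Fe2Al9Si4O23(OH)) = 851.852 g/mol.
H contributes 1 × 1.008 = 1.008 g per mole.
1.008/851.852 = 0.0012 → 0.12%.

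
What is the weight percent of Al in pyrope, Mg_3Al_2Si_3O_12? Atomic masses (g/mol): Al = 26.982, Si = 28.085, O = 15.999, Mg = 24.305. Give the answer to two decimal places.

Molar mass of Mg_3Al_2Si_3O_12: 3·24.305 + 2·26.982 + 3·28.085 + 12·15.999 = 403.122 g/mol.
Mass of Al per formula unit: 2 × 26.982 = 53.964 g.
Weight fraction Al = 53.964 / 403.122 = 0.1339.

13.39 mass %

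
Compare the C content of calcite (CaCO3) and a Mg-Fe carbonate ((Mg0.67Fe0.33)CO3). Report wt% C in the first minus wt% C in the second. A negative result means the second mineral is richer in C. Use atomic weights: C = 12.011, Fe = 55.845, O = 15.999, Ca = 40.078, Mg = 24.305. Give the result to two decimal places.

-0.68 percentage points

M(CaCO3) = 100.086 g/mol, so wt% C = 12.011/100.086 × 100 = 12.00%.
M((Mg0.67Fe0.33)CO3) = 94.721 g/mol, so wt% C = 12.011/94.721 × 100 = 12.68%.
12.00 − 12.68 = -0.68 pp.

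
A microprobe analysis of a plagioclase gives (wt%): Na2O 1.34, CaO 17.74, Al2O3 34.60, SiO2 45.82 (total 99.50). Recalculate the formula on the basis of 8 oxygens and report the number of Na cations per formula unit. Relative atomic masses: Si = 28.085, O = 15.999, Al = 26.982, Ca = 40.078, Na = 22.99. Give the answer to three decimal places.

0.120 Na apfu

Na2O (M=61.979): mol = 0.02162; Na = 0.04324, O = 0.02162.
CaO (M=56.077): mol = 0.31635; Ca = 0.31635, O = 0.31635.
Al2O3 (M=101.961): mol = 0.33935; Al = 0.67870, O = 1.01805.
SiO2 (M=60.083): mol = 0.76261; Si = 0.76261, O = 1.52522.
ΣO = 2.88124; factor = 8/ΣO = 2.77658.
Na apfu = 0.04324 × 2.77658 = 0.120.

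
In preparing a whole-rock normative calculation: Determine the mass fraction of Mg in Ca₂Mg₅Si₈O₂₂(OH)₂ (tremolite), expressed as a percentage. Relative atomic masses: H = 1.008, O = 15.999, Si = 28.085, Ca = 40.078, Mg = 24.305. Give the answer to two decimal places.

Molar mass of Ca₂Mg₅Si₈O₂₂(OH)₂: 2*40.078 + 5*24.305 + 8*28.085 + 24*15.999 + 2*1.008 = 812.353 g/mol.
Mass of Mg per formula unit: 5 × 24.305 = 121.525 g.
Weight fraction Mg = 121.525 / 812.353 = 0.1496.

14.96 weight percent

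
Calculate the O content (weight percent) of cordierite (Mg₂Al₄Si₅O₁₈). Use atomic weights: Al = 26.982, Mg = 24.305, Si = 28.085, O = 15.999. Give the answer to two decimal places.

49.23 weight percent

M(Mg₂Al₄Si₅O₁₈) = 584.945 g/mol.
O contributes 18 × 15.999 = 287.982 g per mole.
287.982/584.945 = 0.4923 → 49.23%.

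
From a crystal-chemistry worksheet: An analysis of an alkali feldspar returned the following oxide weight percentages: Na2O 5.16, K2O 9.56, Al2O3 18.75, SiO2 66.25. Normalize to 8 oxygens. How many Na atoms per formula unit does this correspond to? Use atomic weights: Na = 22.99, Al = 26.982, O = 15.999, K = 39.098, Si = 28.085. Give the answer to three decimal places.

Na2O: 5.16/61.979 = 0.08325 mol → 0.16650 mol Na, 0.08325 mol O.
K2O: 9.56/94.195 = 0.10149 mol → 0.20298 mol K, 0.10149 mol O.
Al2O3: 18.75/101.961 = 0.18389 mol → 0.36778 mol Al, 0.55167 mol O.
SiO2: 66.25/60.083 = 1.10264 mol → 1.10264 mol Si, 2.20528 mol O.
Total oxygen = 2.94169 mol. Normalization factor = 8/2.94169 = 2.71953.
Na per 8 O = 0.16650 × 2.71953 = 0.453.

0.453 Na apfu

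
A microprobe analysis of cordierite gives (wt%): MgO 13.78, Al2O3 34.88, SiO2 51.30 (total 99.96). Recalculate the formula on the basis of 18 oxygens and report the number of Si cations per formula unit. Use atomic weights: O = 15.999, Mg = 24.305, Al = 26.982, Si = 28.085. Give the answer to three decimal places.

4.997 Si apfu

MgO (M=40.304): mol = 0.34190; Mg = 0.34190, O = 0.34190.
Al2O3 (M=101.961): mol = 0.34209; Al = 0.68418, O = 1.02627.
SiO2 (M=60.083): mol = 0.85382; Si = 0.85382, O = 1.70764.
ΣO = 3.07581; factor = 18/ΣO = 5.85212.
Si apfu = 0.85382 × 5.85212 = 4.997.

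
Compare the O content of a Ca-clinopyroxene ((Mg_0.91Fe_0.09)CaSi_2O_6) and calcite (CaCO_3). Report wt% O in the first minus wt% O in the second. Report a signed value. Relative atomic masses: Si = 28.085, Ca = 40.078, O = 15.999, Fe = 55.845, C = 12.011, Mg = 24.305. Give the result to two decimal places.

-4.20 percentage points

O in (Mg_0.91Fe_0.09)CaSi_2O_6: molar mass 219.386 g/mol; 6×15.999 = 95.994 g → 43.76 wt%.
O in CaCO_3: molar mass 100.086 g/mol; 3×15.999 = 47.997 g → 47.96 wt%.
Difference = 43.76 − 47.96 = -4.20 percentage points.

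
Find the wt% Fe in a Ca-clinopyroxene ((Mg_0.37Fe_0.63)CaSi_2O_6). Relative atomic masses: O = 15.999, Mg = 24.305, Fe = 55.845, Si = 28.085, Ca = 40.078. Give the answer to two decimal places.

Formula mass = 0.37·24.305 + 0.63·55.845 + 1·40.078 + 2·28.085 + 6·15.999 = 236.417 g/mol, of which 35.182 g is Fe.
So Fe makes up 35.182/236.417 = 0.1488 of the mass, i.e. 14.88%.

14.88 wt%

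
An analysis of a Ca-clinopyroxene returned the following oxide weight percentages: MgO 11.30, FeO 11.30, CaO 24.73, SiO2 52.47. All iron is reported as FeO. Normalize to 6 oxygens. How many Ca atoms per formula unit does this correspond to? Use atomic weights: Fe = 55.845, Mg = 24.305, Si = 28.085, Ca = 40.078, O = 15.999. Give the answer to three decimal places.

MgO: 11.30/40.304 = 0.28037 mol → 0.28037 mol Mg, 0.28037 mol O.
FeO: 11.30/71.844 = 0.15729 mol → 0.15729 mol Fe, 0.15729 mol O.
CaO: 24.73/56.077 = 0.44100 mol → 0.44100 mol Ca, 0.44100 mol O.
SiO2: 52.47/60.083 = 0.87329 mol → 0.87329 mol Si, 1.74658 mol O.
Total oxygen = 2.62524 mol. Normalization factor = 6/2.62524 = 2.28551.
Ca per 6 O = 0.44100 × 2.28551 = 1.008.

1.008 Ca apfu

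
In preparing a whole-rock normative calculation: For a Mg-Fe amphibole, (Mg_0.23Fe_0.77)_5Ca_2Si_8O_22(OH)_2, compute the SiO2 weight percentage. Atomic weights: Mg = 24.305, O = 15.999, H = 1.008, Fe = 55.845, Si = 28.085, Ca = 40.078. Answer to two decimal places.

M((Mg_0.23Fe_0.77)_5Ca_2Si_8O_22(OH)_2) = 933.782 g/mol; M(SiO2) = 60.083 g/mol.
Moles SiO2 per formula unit = 8 Si ÷ 1 = 8.0000.
SiO2 fraction = (8.0000 × 60.083) / 933.782 = 480.664/933.782 = 0.5147.

51.47 wt%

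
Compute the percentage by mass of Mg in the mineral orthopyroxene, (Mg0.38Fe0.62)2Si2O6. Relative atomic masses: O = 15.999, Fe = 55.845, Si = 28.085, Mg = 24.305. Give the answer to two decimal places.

M((Mg0.38Fe0.62)2Si2O6) = 239.884 g/mol.
Mg contributes 0.76 × 24.305 = 18.472 g per mole.
18.472/239.884 = 0.0770 → 7.70%.

7.70 mass %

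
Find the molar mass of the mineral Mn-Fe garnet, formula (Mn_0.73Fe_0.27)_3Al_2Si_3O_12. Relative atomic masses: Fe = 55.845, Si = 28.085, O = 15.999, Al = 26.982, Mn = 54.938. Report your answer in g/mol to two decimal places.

The formula mass is the sum 2.19·54.938 + 0.81·55.845 + 2·26.982 + 3·28.085 + 12·15.999.

495.76 g/mol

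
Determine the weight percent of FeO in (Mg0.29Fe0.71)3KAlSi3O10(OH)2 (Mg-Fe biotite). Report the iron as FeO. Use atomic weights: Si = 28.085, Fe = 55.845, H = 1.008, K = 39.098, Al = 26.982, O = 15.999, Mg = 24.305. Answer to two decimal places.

M((Mg0.29Fe0.71)3KAlSi3O10(OH)2) = 484.434 g/mol; M(FeO) = 71.844 g/mol.
Moles FeO per formula unit = 2.13 Fe ÷ 1 = 2.1300.
FeO fraction = (2.1300 × 71.844) / 484.434 = 153.028/484.434 = 0.3159.

31.59 wt%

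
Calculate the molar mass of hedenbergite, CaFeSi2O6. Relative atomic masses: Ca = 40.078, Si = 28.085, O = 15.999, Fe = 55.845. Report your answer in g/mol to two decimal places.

The formula mass is the sum 1×40.078 + 1×55.845 + 2×28.085 + 6×15.999.

248.09 g/mol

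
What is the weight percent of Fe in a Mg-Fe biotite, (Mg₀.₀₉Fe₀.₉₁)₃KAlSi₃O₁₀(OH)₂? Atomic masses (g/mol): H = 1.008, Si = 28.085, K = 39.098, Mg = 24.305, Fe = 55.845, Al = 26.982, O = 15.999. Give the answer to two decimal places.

30.29 weight percent

Formula mass = 0.27·24.305 + 2.73·55.845 + 1·39.098 + 1·26.982 + 3·28.085 + 12·15.999 + 2·1.008 = 503.358 g/mol, of which 152.457 g is Fe.
So Fe makes up 152.457/503.358 = 0.3029 of the mass, i.e. 30.29%.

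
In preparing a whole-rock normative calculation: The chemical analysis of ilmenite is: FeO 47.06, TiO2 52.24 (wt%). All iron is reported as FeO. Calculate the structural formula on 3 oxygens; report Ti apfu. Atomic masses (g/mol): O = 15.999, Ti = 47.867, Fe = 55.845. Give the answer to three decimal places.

FeO (M=71.844): mol = 0.65503; Fe = 0.65503, O = 0.65503.
TiO2 (M=79.865): mol = 0.65410; Ti = 0.65410, O = 1.30820.
ΣO = 1.96323; factor = 3/ΣO = 1.52809.
Ti apfu = 0.65410 × 1.52809 = 1.000.

1.000 Ti apfu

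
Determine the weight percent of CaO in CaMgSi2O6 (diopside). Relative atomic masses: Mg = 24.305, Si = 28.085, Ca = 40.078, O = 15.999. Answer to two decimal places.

M(CaMgSi2O6) = 216.547 g/mol; M(CaO) = 56.077 g/mol.
Moles CaO per formula unit = 1 Ca ÷ 1 = 1.0000.
CaO fraction = (1.0000 × 56.077) / 216.547 = 56.077/216.547 = 0.2590.

25.90 wt%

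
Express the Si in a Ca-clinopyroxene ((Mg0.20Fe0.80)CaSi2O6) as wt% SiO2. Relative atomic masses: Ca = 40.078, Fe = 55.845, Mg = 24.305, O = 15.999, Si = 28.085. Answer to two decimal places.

49.70 wt%

Molar mass of (Mg0.20Fe0.80)CaSi2O6 = 0.20·24.305 + 0.80·55.845 + 1·40.078 + 2·28.085 + 6·15.999 = 241.779 g/mol.
Each formula unit contains 2 Si, equivalent to 2/1 = 2.0000 mol SiO2.
M(SiO2) = 1×28.085 + 2×15.999 = 60.083 g/mol.
Mass of SiO2 per formula unit = 2.0000 × 60.083 = 120.166 g.
SiO2 wt% = 120.166 / 241.779 × 100 = 49.70%.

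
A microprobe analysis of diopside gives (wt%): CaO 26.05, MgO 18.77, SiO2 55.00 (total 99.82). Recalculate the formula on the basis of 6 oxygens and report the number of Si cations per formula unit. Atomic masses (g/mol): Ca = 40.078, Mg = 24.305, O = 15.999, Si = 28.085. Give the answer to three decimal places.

26.05 wt% CaO ÷ 56.077 g/mol = 0.46454 mol, giving 0.46454 Ca and 0.46454 O.
18.77 wt% MgO ÷ 40.304 g/mol = 0.46571 mol, giving 0.46571 Mg and 0.46571 O.
55.00 wt% SiO2 ÷ 60.083 g/mol = 0.91540 mol, giving 0.91540 Si and 1.83080 O.
Oxygen sums to 2.76105; scaling by 6/2.76105 = 2.17309 puts the formula on 6 O.
Si: 0.91540 × 2.17309 = 1.989 atoms per formula unit.

1.989 Si apfu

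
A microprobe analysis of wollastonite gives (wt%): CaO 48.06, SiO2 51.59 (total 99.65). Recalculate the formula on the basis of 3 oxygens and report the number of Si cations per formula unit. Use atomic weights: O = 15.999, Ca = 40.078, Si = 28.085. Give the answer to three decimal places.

48.06 wt% CaO ÷ 56.077 g/mol = 0.85704 mol, giving 0.85704 Ca and 0.85704 O.
51.59 wt% SiO2 ÷ 60.083 g/mol = 0.85865 mol, giving 0.85865 Si and 1.71730 O.
Oxygen sums to 2.57434; scaling by 3/2.57434 = 1.16535 puts the formula on 3 O.
Si: 0.85865 × 1.16535 = 1.001 atoms per formula unit.

1.001 Si apfu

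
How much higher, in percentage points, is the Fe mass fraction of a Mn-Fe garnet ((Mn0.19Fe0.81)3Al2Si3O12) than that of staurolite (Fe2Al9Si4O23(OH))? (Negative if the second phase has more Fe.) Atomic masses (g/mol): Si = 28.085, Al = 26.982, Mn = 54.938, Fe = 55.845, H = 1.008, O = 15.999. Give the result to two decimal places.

14.18 percentage points

Fe in (Mn0.19Fe0.81)3Al2Si3O12: molar mass 497.225 g/mol; 2.43×55.845 = 135.703 g → 27.29 wt%.
Fe in Fe2Al9Si4O23(OH): molar mass 851.852 g/mol; 2×55.845 = 111.690 g → 13.11 wt%.
Difference = 27.29 − 13.11 = 14.18 percentage points.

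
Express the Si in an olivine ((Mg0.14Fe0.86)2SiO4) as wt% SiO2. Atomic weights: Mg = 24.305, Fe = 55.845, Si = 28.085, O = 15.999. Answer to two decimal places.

30.82 wt%

M((Mg0.14Fe0.86)2SiO4) = 194.940 g/mol; M(SiO2) = 60.083 g/mol.
Moles SiO2 per formula unit = 1 Si ÷ 1 = 1.0000.
SiO2 fraction = (1.0000 × 60.083) / 194.940 = 60.083/194.940 = 0.3082.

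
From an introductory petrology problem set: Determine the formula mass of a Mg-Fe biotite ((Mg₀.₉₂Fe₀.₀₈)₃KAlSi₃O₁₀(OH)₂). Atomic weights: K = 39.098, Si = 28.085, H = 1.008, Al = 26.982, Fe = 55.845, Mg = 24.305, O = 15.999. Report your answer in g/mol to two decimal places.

The formula mass is the sum 2.76(24.305) + 0.24(55.845) + 1(39.098) + 1(26.982) + 3(28.085) + 12(15.999) + 2(1.008).

424.82 g/mol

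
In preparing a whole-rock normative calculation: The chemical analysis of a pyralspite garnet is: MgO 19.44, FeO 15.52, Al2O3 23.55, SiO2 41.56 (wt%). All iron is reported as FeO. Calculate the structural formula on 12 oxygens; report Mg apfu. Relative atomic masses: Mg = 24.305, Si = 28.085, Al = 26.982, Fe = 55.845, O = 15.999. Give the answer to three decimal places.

2.086 Mg apfu

MgO (M=40.304): mol = 0.48233; Mg = 0.48233, O = 0.48233.
FeO (M=71.844): mol = 0.21602; Fe = 0.21602, O = 0.21602.
Al2O3 (M=101.961): mol = 0.23097; Al = 0.46194, O = 0.69291.
SiO2 (M=60.083): mol = 0.69171; Si = 0.69171, O = 1.38342.
ΣO = 2.77468; factor = 12/ΣO = 4.32482.
Mg apfu = 0.48233 × 4.32482 = 2.086.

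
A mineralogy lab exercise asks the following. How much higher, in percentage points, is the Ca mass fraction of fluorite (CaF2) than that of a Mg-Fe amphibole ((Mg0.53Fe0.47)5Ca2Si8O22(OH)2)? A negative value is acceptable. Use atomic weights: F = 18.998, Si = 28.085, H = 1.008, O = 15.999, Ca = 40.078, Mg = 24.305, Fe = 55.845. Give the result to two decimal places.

Ca in CaF2: molar mass 78.074 g/mol; 1×40.078 = 40.078 g → 51.33 wt%.
Ca in (Mg0.53Fe0.47)5Ca2Si8O22(OH)2: molar mass 886.472 g/mol; 2×40.078 = 80.156 g → 9.04 wt%.
Difference = 51.33 − 9.04 = 42.29 percentage points.

42.29 percentage points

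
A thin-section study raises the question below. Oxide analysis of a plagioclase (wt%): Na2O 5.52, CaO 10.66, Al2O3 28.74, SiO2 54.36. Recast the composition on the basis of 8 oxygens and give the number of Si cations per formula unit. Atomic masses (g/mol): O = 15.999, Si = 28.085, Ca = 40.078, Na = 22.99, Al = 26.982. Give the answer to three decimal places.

Na2O: 5.52/61.979 = 0.08906 mol → 0.17812 mol Na, 0.08906 mol O.
CaO: 10.66/56.077 = 0.19010 mol → 0.19010 mol Ca, 0.19010 mol O.
Al2O3: 28.74/101.961 = 0.28187 mol → 0.56374 mol Al, 0.84561 mol O.
SiO2: 54.36/60.083 = 0.90475 mol → 0.90475 mol Si, 1.80950 mol O.
Total oxygen = 2.93427 mol. Normalization factor = 8/2.93427 = 2.72640.
Si per 8 O = 0.90475 × 2.72640 = 2.467.

2.467 Si apfu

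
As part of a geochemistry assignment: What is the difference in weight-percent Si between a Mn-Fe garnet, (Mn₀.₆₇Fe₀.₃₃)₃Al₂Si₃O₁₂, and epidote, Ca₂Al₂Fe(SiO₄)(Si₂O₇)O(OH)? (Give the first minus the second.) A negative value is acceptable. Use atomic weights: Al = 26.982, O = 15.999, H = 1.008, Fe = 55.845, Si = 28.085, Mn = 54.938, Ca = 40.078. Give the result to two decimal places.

Si in (Mn₀.₆₇Fe₀.₃₃)₃Al₂Si₃O₁₂: molar mass 495.919 g/mol; 3×28.085 = 84.255 g → 16.99 wt%.
Si in Ca₂Al₂Fe(SiO₄)(Si₂O₇)O(OH): molar mass 483.215 g/mol; 3×28.085 = 84.255 g → 17.44 wt%.
Difference = 16.99 − 17.44 = -0.45 percentage points.

-0.45 percentage points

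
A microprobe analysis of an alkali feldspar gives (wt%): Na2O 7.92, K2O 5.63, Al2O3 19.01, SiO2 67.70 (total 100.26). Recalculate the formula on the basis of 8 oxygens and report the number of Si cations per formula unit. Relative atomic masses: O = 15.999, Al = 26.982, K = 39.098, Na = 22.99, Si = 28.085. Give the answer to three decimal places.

Na2O: 7.92/61.979 = 0.12779 mol → 0.25558 mol Na, 0.12779 mol O.
K2O: 5.63/94.195 = 0.05977 mol → 0.11954 mol K, 0.05977 mol O.
Al2O3: 19.01/101.961 = 0.18644 mol → 0.37288 mol Al, 0.55932 mol O.
SiO2: 67.70/60.083 = 1.12677 mol → 1.12677 mol Si, 2.25354 mol O.
Total oxygen = 3.00042 mol. Normalization factor = 8/3.00042 = 2.66629.
Si per 8 O = 1.12677 × 2.66629 = 3.004.

3.004 Si apfu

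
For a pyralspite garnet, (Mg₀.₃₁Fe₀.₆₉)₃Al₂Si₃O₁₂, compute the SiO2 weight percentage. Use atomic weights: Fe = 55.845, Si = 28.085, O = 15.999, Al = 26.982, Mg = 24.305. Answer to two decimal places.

M((Mg₀.₃₁Fe₀.₆₉)₃Al₂Si₃O₁₂) = 468.410 g/mol; M(SiO2) = 60.083 g/mol.
Moles SiO2 per formula unit = 3 Si ÷ 1 = 3.0000.
SiO2 fraction = (3.0000 × 60.083) / 468.410 = 180.249/468.410 = 0.3848.

38.48 wt%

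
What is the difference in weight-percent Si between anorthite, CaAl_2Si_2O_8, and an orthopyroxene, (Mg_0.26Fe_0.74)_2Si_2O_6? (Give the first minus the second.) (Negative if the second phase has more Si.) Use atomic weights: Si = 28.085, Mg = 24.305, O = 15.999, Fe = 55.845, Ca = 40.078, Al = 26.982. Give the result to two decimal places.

First mineral: 56.170 g Si in 278.204 g formula = 20.19 wt% Si.
Second mineral: 56.170 g Si in 247.453 g formula = 22.70 wt% Si.
20.19% − 22.70% gives a difference of -2.51 percentage points.

-2.51 percentage points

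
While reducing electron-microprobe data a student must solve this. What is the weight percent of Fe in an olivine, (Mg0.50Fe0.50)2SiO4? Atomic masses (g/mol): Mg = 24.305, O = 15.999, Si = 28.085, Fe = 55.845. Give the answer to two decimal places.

M((Mg0.50Fe0.50)2SiO4) = 172.231 g/mol.
Fe contributes 1 × 55.845 = 55.845 g per mole.
55.845/172.231 = 0.3242 → 32.42%.

32.42 weight percent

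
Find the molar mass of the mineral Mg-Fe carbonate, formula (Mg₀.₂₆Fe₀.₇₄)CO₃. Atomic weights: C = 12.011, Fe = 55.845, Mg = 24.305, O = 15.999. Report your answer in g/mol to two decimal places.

The formula mass is the sum 0.26·24.305 + 0.74·55.845 + 1·12.011 + 3·15.999.

107.65 g/mol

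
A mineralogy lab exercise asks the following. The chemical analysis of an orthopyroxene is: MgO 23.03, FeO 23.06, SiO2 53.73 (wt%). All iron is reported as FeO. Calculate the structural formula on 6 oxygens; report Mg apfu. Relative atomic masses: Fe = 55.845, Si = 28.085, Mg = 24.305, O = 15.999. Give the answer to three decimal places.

MgO: 23.03/40.304 = 0.57141 mol → 0.57141 mol Mg, 0.57141 mol O.
FeO: 23.06/71.844 = 0.32097 mol → 0.32097 mol Fe, 0.32097 mol O.
SiO2: 53.73/60.083 = 0.89426 mol → 0.89426 mol Si, 1.78852 mol O.
Total oxygen = 2.68090 mol. Normalization factor = 6/2.68090 = 2.23805.
Mg per 6 O = 0.57141 × 2.23805 = 1.279.

1.279 Mg apfu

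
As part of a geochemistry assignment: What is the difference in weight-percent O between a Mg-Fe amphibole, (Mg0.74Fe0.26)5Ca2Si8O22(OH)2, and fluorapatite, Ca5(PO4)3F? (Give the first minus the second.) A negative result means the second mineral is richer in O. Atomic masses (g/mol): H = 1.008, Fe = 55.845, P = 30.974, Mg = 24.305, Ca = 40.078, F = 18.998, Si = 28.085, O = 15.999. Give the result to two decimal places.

6.93 percentage points

M((Mg0.74Fe0.26)5Ca2Si8O22(OH)2) = 853.355 g/mol, so wt% O = 383.976/853.355 × 100 = 45.00%.
M(Ca5(PO4)3F) = 504.298 g/mol, so wt% O = 191.988/504.298 × 100 = 38.07%.
45.00 − 38.07 = 6.93 pp.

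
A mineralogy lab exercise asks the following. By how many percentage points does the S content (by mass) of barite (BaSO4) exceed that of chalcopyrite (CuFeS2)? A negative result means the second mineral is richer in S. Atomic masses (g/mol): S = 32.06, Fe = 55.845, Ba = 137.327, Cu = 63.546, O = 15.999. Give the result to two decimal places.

M(BaSO4) = 233.383 g/mol, so wt% S = 32.060/233.383 × 100 = 13.74%.
M(CuFeS2) = 183.511 g/mol, so wt% S = 64.120/183.511 × 100 = 34.94%.
13.74 − 34.94 = -21.20 pp.

-21.20 percentage points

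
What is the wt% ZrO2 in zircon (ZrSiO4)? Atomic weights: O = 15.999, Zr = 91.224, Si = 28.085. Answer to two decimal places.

67.22 wt%

Molar mass of ZrSiO4 = 1·91.224 + 1·28.085 + 4·15.999 = 183.305 g/mol.
Each formula unit contains 1 Zr, equivalent to 1/1 = 1.0000 mol ZrO2.
M(ZrO2) = 1×91.224 + 2×15.999 = 123.222 g/mol.
Mass of ZrO2 per formula unit = 1.0000 × 123.222 = 123.222 g.
ZrO2 wt% = 123.222 / 183.305 × 100 = 67.22%.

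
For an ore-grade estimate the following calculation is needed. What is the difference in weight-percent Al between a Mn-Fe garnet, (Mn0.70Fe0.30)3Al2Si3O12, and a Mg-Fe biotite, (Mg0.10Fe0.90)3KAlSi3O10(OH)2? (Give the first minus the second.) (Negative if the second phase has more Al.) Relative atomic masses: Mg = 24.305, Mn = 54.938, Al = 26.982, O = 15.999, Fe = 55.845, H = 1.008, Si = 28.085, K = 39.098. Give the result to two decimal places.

M((Mn0.70Fe0.30)3Al2Si3O12) = 495.837 g/mol, so wt% Al = 53.964/495.837 × 100 = 10.88%.
M((Mg0.10Fe0.90)3KAlSi3O10(OH)2) = 502.412 g/mol, so wt% Al = 26.982/502.412 × 100 = 5.37%.
10.88 − 5.37 = 5.51 pp.

5.51 percentage points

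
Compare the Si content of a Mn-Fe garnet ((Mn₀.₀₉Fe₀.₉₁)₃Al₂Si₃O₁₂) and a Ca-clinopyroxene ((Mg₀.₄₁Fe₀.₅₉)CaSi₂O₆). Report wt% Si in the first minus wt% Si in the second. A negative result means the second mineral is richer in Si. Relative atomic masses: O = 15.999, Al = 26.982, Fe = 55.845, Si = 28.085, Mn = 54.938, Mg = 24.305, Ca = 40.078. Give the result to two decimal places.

First mineral: 84.255 g Si in 497.497 g formula = 16.94 wt% Si.
Second mineral: 56.170 g Si in 235.156 g formula = 23.89 wt% Si.
16.94% − 23.89% gives a difference of -6.95 percentage points.

-6.95 percentage points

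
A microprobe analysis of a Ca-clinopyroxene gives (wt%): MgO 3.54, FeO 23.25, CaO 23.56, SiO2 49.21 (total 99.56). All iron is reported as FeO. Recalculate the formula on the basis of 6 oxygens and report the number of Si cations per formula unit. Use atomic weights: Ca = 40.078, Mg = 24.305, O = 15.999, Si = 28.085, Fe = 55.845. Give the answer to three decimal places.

1.990 Si apfu

MgO (M=40.304): mol = 0.08783; Mg = 0.08783, O = 0.08783.
FeO (M=71.844): mol = 0.32362; Fe = 0.32362, O = 0.32362.
CaO (M=56.077): mol = 0.42014; Ca = 0.42014, O = 0.42014.
SiO2 (M=60.083): mol = 0.81903; Si = 0.81903, O = 1.63806.
ΣO = 2.46965; factor = 6/ΣO = 2.42949.
Si apfu = 0.81903 × 2.42949 = 1.990.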